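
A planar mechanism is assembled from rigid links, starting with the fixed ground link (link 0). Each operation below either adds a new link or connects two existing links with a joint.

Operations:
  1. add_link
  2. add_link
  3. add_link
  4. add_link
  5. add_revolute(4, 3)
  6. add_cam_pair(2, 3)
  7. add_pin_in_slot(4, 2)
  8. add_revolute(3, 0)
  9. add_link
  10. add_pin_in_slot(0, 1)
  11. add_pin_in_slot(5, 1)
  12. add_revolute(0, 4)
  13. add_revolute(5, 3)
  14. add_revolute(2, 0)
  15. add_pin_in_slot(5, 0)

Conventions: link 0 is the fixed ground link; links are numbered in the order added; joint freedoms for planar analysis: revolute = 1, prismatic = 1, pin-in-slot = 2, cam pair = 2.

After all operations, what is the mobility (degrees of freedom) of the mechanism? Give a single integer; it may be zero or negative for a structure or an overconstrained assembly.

link 0 = ground. State L|J1|J2 = 1|0|0
+link1  2|0|0
+link2  3|0|0
+link3  4|0|0
+link4  5|0|0
R(4,3) f=1→J1  5|1|0
C(2,3) f=2→J2  5|1|1
PS(4,2) f=2→J2  5|1|2
R(3,0) f=1→J1  5|2|2
+link5  6|2|2
PS(0,1) f=2→J2  6|2|3
PS(5,1) f=2→J2  6|2|4
R(0,4) f=1→J1  6|3|4
R(5,3) f=1→J1  6|4|4
R(2,0) f=1→J1  6|5|4
PS(5,0) f=2→J2  6|5|5
M = 3(6−1)−2·5−5 = 15−10−5 = 0

M = 0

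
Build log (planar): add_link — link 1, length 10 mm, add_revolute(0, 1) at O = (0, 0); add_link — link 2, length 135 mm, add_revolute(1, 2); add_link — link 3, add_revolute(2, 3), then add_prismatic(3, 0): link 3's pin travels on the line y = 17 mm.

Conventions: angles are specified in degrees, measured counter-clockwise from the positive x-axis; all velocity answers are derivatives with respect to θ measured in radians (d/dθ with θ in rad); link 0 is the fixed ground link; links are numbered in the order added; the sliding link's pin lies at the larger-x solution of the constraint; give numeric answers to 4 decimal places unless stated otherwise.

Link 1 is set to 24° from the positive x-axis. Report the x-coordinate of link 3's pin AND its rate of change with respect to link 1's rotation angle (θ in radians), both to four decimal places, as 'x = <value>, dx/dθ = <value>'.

geometry: r = 10 mm, L = 135 mm, e = 17 mm
crank pin P = (r cos θ, r sin θ) = (9.135455, 4.067366)
h = r sin θ − e = 4.067366 − 17 = -12.932634
x = r cos θ + √(L² − h²) = 9.135455 + 134.379117 = 143.514571
dx/dθ = −r sin θ − h·r cos θ/√(L² − h²) (θ in radians; h = -12.932634) = -3.188171

x = 143.5146, dx/dθ = -3.1882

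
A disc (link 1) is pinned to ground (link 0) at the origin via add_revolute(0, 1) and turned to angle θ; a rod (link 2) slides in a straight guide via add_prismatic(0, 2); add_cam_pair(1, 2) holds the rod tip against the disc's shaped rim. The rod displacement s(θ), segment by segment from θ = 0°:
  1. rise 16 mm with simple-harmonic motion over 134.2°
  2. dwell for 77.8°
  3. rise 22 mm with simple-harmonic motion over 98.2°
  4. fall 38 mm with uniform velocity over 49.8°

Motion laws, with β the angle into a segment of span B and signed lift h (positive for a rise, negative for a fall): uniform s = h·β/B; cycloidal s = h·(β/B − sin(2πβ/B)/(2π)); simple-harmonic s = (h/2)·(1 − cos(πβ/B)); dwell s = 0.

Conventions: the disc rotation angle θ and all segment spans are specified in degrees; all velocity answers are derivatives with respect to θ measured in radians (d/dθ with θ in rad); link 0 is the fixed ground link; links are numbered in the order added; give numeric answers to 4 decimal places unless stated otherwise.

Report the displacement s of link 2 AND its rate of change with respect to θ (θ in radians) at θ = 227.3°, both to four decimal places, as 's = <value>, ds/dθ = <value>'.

segment 1 (0° to 134.2°, simple-harmonic, h = 16) is passed completely: s = 0.0000 + (16) = 16.0000
segment 2 (134.2° to 212°, dwell): s unchanged at 16.0000
θ = 227.3° falls in segment 3 (212° to 310.2°, simple-harmonic, h = 22): β = 227.3 − 212 = 15.3°, B = 98.2°; Δs = 22/2·(1 − cos(π·0.1558)) = 1.2916; s = 16.0000 + 1.2916 = 17.2916
velocity in seg [212°–310.2°] (simple-harmonic), θ in radians: β = 15.3° = 0.2670 rad, B = 98.2° = 1.7139 rad; ds/dθ = (πh/(2B)) sin(πβ/B) = (π·22/(2·1.7139)) sin(π·0.1558) = 9.479843 mm/rad

s = 17.2916, ds/dθ = 9.4798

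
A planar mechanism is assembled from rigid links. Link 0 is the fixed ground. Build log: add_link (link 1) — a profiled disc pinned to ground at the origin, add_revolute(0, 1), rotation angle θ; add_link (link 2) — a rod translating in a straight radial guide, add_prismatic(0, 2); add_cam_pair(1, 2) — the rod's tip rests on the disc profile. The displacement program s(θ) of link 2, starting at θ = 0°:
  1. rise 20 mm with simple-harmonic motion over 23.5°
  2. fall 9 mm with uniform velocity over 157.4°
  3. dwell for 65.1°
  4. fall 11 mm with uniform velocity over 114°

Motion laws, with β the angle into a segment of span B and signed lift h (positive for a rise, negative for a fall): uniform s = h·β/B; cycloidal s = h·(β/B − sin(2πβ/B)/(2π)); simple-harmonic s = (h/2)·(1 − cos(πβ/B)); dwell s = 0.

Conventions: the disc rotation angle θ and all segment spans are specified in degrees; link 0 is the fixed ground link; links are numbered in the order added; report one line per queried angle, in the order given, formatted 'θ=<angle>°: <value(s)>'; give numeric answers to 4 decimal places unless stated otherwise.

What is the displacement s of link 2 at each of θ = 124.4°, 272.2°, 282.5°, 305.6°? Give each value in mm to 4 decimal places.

seg 1 [0°–23.5°] simple-harmonic, h=20: full span → s += 20 → s = 20.0000
seg 2 [23.5°–180.9°] uniform, h=-9: θ=124.4° here. β=100.9, B=157.4. -9·100.9/157.4 = -5.7694 → s = 14.2306
seg 2 [23.5°–180.9°] uniform, h=-9: full span → s += -9 → s = 11.0000
seg 3 [180.9°–246°] dwell: s stays 11.0000
seg 4 [246°–360°] uniform, h=-11: θ=272.2° here. β=26.2, B=114. -11·26.2/114 = -2.5281 → s = 8.4719
seg 4 [246°–360°] uniform, h=-11: θ=282.5° here. β=36.5, B=114. -11·36.5/114 = -3.5219 → s = 7.4781
seg 4 [246°–360°] uniform, h=-11: θ=305.6° here. β=59.6, B=114. -11·59.6/114 = -5.7509 → s = 5.2491

θ=124.4°: 14.2306
θ=272.2°: 8.4719
θ=282.5°: 7.4781
θ=305.6°: 5.2491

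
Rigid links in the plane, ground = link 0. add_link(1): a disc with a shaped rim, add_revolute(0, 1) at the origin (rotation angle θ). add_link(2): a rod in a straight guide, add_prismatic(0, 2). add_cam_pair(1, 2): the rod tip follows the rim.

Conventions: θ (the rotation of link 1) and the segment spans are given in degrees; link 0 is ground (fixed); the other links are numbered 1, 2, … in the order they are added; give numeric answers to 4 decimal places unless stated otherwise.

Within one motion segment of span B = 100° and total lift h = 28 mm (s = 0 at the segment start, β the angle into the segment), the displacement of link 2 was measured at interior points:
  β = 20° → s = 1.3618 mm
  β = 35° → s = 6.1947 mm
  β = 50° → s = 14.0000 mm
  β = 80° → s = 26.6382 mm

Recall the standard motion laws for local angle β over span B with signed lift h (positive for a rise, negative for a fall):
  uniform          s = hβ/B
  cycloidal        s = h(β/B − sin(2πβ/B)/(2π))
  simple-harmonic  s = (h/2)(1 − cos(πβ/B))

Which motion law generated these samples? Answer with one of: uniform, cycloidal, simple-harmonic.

candidates at β/B = r: uniform s = h·r (linear in β); cycloidal s = h·(r − sin(2πr)/(2π)); simple-harmonic s = (h/2)(1 − cos(πr))
β=20°: printed 1.3618 | uniform 5.6000, cycloidal 1.3618, simple-harmonic 2.6738
β=35°: printed 6.1947 | uniform 9.8000, cycloidal 6.1947, simple-harmonic 7.6441
β=50°: printed 14.0000 | uniform 14.0000, cycloidal 14.0000, simple-harmonic 14.0000
β=80°: printed 26.6382 | uniform 22.4000, cycloidal 26.6382, simple-harmonic 25.3262
only one law matches every sample → cycloidal

cycloidal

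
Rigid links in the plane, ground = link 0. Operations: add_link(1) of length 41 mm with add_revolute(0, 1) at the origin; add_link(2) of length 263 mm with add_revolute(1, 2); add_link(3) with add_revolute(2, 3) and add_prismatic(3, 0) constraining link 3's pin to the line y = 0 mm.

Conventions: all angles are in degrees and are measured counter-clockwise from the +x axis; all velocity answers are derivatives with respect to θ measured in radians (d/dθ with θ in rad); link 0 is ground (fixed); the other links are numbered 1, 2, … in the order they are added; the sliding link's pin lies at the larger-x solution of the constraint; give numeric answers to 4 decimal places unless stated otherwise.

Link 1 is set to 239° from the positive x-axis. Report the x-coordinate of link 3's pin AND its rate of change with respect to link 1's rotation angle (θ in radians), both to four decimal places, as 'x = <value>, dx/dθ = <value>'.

geometry: r = 41 mm, L = 263 mm, e = 0 mm
crank pin P = (r cos θ, r sin θ) = (-21.116561, -35.143859)
h = r sin θ − e = -35.143859 − 0 = -35.143859
x = r cos θ + √(L² − h²) = -21.116561 + 260.641342 = 239.524781
dx/dθ = −r sin θ − h·r cos θ/√(L² − h²) (θ in radians; h = -35.143859) = 32.296585

x = 239.5248, dx/dθ = 32.2966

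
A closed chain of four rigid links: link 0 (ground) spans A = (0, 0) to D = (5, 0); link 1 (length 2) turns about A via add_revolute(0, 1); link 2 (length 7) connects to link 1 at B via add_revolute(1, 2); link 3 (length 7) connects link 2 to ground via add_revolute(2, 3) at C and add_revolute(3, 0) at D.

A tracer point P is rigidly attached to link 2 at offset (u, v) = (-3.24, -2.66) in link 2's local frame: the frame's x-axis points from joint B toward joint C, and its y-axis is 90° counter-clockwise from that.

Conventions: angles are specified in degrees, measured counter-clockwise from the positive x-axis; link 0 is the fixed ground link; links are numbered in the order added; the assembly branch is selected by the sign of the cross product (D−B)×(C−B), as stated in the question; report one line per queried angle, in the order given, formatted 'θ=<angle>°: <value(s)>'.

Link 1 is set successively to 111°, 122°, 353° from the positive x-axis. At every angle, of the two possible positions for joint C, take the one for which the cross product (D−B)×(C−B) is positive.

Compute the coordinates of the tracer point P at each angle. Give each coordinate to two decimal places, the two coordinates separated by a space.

A=(0,0), D=(5.00,0)
θ=111°: B = A + 2.00·(cos111°, sin111°) = (-0.7167, 1.8672)
θ=111°: |BD| = 6.0139
θ=111°: circle(B,7.00) ∩ circle(D,7.00): a=3.0070, h=6.3212
θ=111°:   candidates: C₊=(4.1042,6.9424) cross=38.016; C₋=(0.1791,-5.0753) cross=-38.016
θ=111°:   branch + wants cross > 0 → take C=(4.1042,6.9424) (cross=38.016)
θ=111°: ex = (C−B)/|BC| = (0.6887,0.7250); ey = (-0.7250,0.6887)
θ=111°: P = B + -3.24·ex + -2.66·ey = (-1.0195,-2.3139)
θ=122°: B = A + 2.00·(cos122°, sin122°) = (-1.0598, 1.6961)
θ=122°: |BD| = 6.2927
θ=122°: circle(B,7.00) ∩ circle(D,7.00): a=3.1464, h=6.2530
θ=122°:   candidates: C₊=(3.6555,6.8697) cross=39.349; C₋=(0.2847,-5.1736) cross=-39.349
θ=122°:   branch + wants cross > 0 → take C=(3.6555,6.8697) (cross=39.349)
θ=122°: ex = (C−B)/|BC| = (0.6736,0.7391); ey = (-0.7391,0.6736)
θ=122°: P = B + -3.24·ex + -2.66·ey = (-1.2764,-2.4903)
θ=353°: B = A + 2.00·(cos353°, sin353°) = (1.9851, -0.2437)
θ=353°: |BD| = 3.0247
θ=353°: circle(B,7.00) ∩ circle(D,7.00): a=1.5124, h=6.8347
θ=353°:   candidates: C₊=(2.9418,6.6906) cross=20.673; C₋=(4.0433,-6.9343) cross=-20.673
θ=353°:   branch + wants cross > 0 → take C=(2.9418,6.6906) (cross=20.673)
θ=353°: ex = (C−B)/|BC| = (0.1367,0.9906); ey = (-0.9906,0.1367)
θ=353°: P = B + -3.24·ex + -2.66·ey = (4.1773,-3.8169)

θ=111°: -1.02 -2.31
θ=122°: -1.28 -2.49
θ=353°: 4.18 -3.82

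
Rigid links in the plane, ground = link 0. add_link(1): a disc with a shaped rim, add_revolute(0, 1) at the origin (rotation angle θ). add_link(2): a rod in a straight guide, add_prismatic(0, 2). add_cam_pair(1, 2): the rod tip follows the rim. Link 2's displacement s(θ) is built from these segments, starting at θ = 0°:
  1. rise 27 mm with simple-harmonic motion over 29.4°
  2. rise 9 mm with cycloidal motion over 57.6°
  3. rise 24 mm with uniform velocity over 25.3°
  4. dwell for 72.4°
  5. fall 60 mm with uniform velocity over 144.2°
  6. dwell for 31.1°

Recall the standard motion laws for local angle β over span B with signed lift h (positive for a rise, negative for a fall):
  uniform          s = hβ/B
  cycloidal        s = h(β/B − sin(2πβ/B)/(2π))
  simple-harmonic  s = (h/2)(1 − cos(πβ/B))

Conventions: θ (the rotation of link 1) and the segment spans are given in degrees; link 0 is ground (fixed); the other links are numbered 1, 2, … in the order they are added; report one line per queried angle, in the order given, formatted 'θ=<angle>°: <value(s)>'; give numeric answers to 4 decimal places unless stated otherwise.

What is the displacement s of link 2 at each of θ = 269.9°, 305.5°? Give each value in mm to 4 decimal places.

segment 1 (0° to 29.4°, simple-harmonic, h = 27) is passed completely: s = 0.0000 + (27) = 27.0000
segment 2 (29.4° to 87°, cycloidal, h = 9) is passed completely: s = 27.0000 + (9) = 36.0000
segment 3 (87° to 112.3°, uniform, h = 24) is passed completely: s = 36.0000 + (24) = 60.0000
segment 4 (112.3° to 184.7°, dwell): s unchanged at 60.0000
θ = 269.9° falls in segment 5 (184.7° to 328.9°, uniform, h = -60): β = 269.9 − 184.7 = 85.2°, B = 144.2°; Δs = -60·85.2/144.2 = -35.4508; s = 60.0000 − 35.4508 = 24.5492
θ = 305.5° falls in segment 5 (184.7° to 328.9°, uniform, h = -60): β = 305.5 − 184.7 = 120.8°, B = 144.2°; Δs = -60·120.8/144.2 = -50.2635; s = 60.0000 − 50.2635 = 9.7365

θ=269.9°: 24.5492
θ=305.5°: 9.7365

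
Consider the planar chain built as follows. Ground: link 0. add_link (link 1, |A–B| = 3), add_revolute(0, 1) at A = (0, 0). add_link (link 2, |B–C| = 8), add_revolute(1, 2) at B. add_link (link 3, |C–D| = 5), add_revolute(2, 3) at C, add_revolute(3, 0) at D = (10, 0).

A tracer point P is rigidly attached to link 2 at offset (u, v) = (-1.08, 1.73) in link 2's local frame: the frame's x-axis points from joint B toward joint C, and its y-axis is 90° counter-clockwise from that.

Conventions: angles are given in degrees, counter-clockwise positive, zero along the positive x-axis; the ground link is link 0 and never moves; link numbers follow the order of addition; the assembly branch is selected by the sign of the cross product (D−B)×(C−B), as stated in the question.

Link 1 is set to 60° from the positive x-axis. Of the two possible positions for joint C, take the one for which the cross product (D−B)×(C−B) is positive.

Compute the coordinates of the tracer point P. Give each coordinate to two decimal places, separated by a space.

A=(0,0), D=(10.00,0)
B = A + 3.00·(cos60°, sin60°) = (1.5000, 2.5981)
|BD| = 8.8882
circle(B,8.00) ∩ circle(D,5.00): a=6.6380, h=4.4651
  candidates: C₊=(9.1533,4.9278) cross=39.686; C₋=(6.5429,-3.6123) cross=-39.686
  branch + wants cross > 0 → take C=(9.1533,4.9278) (cross=39.686)
ex = (C−B)/|BC| = (0.9567,0.2912); ey = (-0.2912,0.9567)
P = B + -1.08·ex + 1.73·ey = (-0.0370,3.9386)

-0.04 3.94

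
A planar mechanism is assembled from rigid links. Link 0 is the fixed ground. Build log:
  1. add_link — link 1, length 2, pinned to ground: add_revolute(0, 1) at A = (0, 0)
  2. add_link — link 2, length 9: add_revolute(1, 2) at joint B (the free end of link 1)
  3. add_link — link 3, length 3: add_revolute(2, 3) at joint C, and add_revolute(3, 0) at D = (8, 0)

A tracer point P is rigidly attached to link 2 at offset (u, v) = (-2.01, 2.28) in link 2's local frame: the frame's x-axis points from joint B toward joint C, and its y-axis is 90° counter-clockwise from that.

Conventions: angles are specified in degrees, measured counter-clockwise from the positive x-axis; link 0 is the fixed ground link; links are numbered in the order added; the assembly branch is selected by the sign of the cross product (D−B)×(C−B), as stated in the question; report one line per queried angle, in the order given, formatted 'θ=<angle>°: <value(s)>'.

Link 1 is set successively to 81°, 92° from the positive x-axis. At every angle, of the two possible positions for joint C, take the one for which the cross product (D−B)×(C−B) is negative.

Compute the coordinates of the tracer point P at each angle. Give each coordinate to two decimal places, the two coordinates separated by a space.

A=(0,0), D=(8.00,0)
θ=81°: B = A + 2.00·(cos81°, sin81°) = (0.3129, 1.9754)
θ=81°: |BD| = 7.9369
θ=81°: circle(B,9.00) ∩ circle(D,3.00): a=8.5042, h=2.9459
θ=81°:   candidates: C₊=(9.2827,2.7120) cross=23.381; C₋=(7.8163,-2.9944) cross=-23.381
θ=81°:   branch - wants cross < 0 → take C=(7.8163,-2.9944) (cross=-23.381)
θ=81°: ex = (C−B)/|BC| = (0.8337,-0.5522); ey = (0.5522,0.8337)
θ=81°: P = B + -2.01·ex + 2.28·ey = (-0.1039,4.9862)
θ=92°: B = A + 2.00·(cos92°, sin92°) = (-0.0698, 1.9988)
θ=92°: |BD| = 8.3137
θ=92°: circle(B,9.00) ∩ circle(D,3.00): a=8.4871, h=2.9950
θ=92°:   candidates: C₊=(8.8884,2.8654) cross=24.899; C₋=(7.4483,-2.9488) cross=-24.899
θ=92°:   branch - wants cross < 0 → take C=(7.4483,-2.9488) (cross=-24.899)
θ=92°: ex = (C−B)/|BC| = (0.8353,-0.5497); ey = (0.5497,0.8353)
θ=92°: P = B + -2.01·ex + 2.28·ey = (-0.4954,5.0083)

θ=81°: -0.10 4.99
θ=92°: -0.50 5.01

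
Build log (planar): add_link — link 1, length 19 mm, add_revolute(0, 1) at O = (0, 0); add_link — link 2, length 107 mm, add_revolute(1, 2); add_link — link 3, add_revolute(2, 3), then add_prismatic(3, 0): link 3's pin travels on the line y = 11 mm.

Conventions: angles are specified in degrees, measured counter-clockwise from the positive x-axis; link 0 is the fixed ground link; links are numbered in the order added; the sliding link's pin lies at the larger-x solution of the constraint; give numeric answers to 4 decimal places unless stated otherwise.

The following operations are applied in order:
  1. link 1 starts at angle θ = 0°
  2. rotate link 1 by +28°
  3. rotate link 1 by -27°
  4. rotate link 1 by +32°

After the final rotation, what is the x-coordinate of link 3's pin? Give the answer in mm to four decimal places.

geometry: r = 19 mm, L = 107 mm, e = 11 mm; θ starts at 0°
rotate link 1 by +28°: θ ← 0° +28° = 28°
rotate link 1 by -27°: θ ← 28° -27° = 1°
rotate link 1 by +32°: θ ← 1° +32° = 33°
crank pin P = (r cos θ, r sin θ) = (15.934741, 10.348142)
h = r sin θ − e = 10.348142 − 11 = -0.651858
x = r cos θ + √(L² − h²) = 15.934741 + 106.998014 = 122.932755

122.9328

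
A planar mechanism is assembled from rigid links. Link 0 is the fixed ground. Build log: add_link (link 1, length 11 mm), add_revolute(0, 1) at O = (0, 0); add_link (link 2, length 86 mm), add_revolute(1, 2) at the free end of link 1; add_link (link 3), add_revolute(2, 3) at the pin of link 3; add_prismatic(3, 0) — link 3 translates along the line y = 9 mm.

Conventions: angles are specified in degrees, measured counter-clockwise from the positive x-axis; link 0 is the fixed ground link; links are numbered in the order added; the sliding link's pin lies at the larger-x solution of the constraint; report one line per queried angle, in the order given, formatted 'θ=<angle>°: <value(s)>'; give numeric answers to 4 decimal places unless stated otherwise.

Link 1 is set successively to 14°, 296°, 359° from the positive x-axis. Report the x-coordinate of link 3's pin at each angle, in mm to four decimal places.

geometry: r = 11 mm, L = 86 mm, e = 9 mm
θ=14°: crank pin P = (r cos θ, r sin θ) = (10.673253, 2.661141)
θ=14°: h = r sin θ − e = 2.661141 − 9 = -6.338859
θ=14°: x = r cos θ + √(L² − h²) = 10.673253 + 85.766071 = 96.439324
θ=296°: crank pin P = (r cos θ, r sin θ) = (4.822083, -9.886735)
θ=296°: h = r sin θ − e = -9.886735 − 9 = -18.886735
θ=296°: x = r cos θ + √(L² − h²) = 4.822083 + 83.900484 = 88.722567
θ=359°: crank pin P = (r cos θ, r sin θ) = (10.998325, -0.191976)
θ=359°: h = r sin θ − e = -0.191976 − 9 = -9.191976
θ=359°: x = r cos θ + √(L² − h²) = 10.998325 + 85.507354 = 96.505679

θ=14°: 96.4393
θ=296°: 88.7226
θ=359°: 96.5057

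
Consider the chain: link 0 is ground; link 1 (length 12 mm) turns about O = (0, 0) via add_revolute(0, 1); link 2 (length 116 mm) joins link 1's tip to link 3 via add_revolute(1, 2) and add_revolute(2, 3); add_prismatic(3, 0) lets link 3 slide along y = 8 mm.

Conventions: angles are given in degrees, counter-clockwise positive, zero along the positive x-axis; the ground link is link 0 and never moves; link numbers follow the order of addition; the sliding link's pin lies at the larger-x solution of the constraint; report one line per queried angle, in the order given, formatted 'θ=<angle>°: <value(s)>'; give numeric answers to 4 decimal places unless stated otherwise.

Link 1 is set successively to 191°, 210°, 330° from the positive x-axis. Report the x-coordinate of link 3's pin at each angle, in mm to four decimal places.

geometry: r = 12 mm, L = 116 mm, e = 8 mm
θ=191°: crank pin P = (r cos θ, r sin θ) = (-11.779526, -2.289708)
θ=191°: h = r sin θ − e = -2.289708 − 8 = -10.289708
θ=191°: x = r cos θ + √(L² − h²) = -11.779526 + 115.542728 = 103.763201
θ=210°: crank pin P = (r cos θ, r sin θ) = (-10.392305, -6.000000)
θ=210°: h = r sin θ − e = -6.000000 − 8 = -14.000000
θ=210°: x = r cos θ + √(L² − h²) = -10.392305 + 115.152073 = 104.759769
θ=330°: crank pin P = (r cos θ, r sin θ) = (10.392305, -6.000000)
θ=330°: h = r sin θ − e = -6.000000 − 8 = -14.000000
θ=330°: x = r cos θ + √(L² − h²) = 10.392305 + 115.152073 = 125.544378

θ=191°: 103.7632
θ=210°: 104.7598
θ=330°: 125.5444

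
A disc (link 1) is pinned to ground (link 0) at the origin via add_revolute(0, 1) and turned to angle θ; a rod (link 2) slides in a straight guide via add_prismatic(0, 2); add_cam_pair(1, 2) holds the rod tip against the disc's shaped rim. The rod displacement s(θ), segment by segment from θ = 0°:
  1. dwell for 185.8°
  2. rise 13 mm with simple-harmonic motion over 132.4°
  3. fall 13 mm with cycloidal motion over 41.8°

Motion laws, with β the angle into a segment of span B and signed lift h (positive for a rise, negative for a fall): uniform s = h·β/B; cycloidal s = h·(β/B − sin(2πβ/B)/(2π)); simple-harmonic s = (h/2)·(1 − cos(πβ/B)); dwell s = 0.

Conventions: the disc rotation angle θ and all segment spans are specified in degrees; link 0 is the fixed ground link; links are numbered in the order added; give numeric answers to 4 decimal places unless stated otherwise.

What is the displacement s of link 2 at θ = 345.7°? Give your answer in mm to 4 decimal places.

segment 1 (0° to 185.8°, dwell): s unchanged at 0.0000
segment 2 (185.8° to 318.2°, simple-harmonic, h = 13) is passed completely: s = 0.0000 + (13) = 13.0000
θ = 345.7° falls in segment 3 (318.2° to 360°, cycloidal, h = -13): β = 345.7 − 318.2 = 27.5°, B = 41.8°; Δs = -13·(0.6579 − sin(2π·0.6579)/(2π)) = -10.2847; s = 13.0000 − 10.2847 = 2.7153

2.7153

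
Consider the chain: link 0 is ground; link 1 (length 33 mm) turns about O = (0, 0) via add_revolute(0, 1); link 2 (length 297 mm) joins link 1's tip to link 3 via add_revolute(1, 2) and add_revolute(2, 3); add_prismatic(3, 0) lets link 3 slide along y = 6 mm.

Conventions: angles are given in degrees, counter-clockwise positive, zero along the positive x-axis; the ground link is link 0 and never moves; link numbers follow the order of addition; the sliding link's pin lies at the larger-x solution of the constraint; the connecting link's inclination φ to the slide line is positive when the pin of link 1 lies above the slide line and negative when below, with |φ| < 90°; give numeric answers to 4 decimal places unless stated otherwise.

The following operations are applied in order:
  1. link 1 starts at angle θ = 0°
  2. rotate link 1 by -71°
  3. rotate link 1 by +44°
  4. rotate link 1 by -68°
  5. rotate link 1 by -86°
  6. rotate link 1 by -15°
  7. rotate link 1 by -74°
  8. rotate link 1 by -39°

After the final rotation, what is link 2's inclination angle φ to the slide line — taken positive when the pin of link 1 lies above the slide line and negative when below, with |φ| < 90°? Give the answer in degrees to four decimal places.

geometry: r = 33 mm, L = 297 mm, e = 6 mm; θ starts at 0°
rotate link 1 by -71°: θ ← 0° -71° = -71°
rotate link 1 by +44°: θ ← -71° +44° = -27°
rotate link 1 by -68°: θ ← -27° -68° = -95°
rotate link 1 by -86°: θ ← -95° -86° = -181°
rotate link 1 by -15°: θ ← -181° -15° = -196°
rotate link 1 by -74°: θ ← -196° -74° = -270°
rotate link 1 by -39°: θ ← -270° -39° = -309°
h = r sin θ − e = 25.645817 − 6 = 19.645817
sin φ = h / L = 19.645817 / 297 = 0.06614753
φ = arcsin(0.06614753) = 3.792744°

3.7927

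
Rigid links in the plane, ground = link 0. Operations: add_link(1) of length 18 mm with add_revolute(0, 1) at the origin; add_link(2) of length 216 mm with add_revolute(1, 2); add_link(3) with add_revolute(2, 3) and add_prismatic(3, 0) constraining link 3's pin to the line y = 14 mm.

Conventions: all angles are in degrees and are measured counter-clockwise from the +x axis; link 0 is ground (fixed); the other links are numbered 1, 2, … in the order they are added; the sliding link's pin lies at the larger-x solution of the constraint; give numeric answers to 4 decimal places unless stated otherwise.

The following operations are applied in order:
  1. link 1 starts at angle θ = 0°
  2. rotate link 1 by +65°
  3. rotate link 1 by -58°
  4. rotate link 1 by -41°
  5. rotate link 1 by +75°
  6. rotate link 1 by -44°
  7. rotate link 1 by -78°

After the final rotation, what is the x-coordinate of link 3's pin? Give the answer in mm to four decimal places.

geometry: r = 18 mm, L = 216 mm, e = 14 mm; θ starts at 0°
rotate link 1 by +65°: θ ← 0° +65° = 65°
rotate link 1 by -58°: θ ← 65° -58° = 7°
rotate link 1 by -41°: θ ← 7° -41° = -34°
rotate link 1 by +75°: θ ← -34° +75° = 41°
rotate link 1 by -44°: θ ← 41° -44° = -3°
rotate link 1 by -78°: θ ← -3° -78° = -81°
crank pin P = (r cos θ, r sin θ) = (2.815820, -17.778390)
h = r sin θ − e = -17.778390 − 14 = -31.778390
x = r cos θ + √(L² − h²) = 2.815820 + 213.649559 = 216.465379

216.4654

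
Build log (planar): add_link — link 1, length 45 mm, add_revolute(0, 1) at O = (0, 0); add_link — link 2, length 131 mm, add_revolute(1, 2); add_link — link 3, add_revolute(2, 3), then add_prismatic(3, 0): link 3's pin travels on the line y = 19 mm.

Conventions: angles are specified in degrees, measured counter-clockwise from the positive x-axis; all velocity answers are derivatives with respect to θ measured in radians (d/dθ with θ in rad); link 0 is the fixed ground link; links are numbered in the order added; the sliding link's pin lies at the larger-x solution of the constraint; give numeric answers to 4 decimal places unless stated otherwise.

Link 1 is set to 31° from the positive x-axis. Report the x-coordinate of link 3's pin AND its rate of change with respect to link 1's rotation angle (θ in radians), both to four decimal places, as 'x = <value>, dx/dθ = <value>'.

geometry: r = 45 mm, L = 131 mm, e = 19 mm
crank pin P = (r cos θ, r sin θ) = (38.572529, 23.176713)
h = r sin θ − e = 23.176713 − 19 = 4.176713
x = r cos θ + √(L² − h²) = 38.572529 + 130.933399 = 169.505928
dx/dθ = −r sin θ − h·r cos θ/√(L² − h²) (θ in radians; h = 4.176713) = -24.407159

x = 169.5059, dx/dθ = -24.4072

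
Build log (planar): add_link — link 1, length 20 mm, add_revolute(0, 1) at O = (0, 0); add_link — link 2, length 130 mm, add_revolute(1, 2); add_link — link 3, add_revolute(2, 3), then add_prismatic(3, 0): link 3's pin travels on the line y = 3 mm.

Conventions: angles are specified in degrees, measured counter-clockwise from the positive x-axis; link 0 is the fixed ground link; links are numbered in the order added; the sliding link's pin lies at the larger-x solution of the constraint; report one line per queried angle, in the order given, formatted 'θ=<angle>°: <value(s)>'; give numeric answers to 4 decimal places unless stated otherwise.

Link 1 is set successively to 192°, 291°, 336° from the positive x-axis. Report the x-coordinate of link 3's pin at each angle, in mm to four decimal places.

geometry: r = 20 mm, L = 130 mm, e = 3 mm
θ=192°: crank pin P = (r cos θ, r sin θ) = (-19.562952, -4.158234)
θ=192°: h = r sin θ − e = -4.158234 − 3 = -7.158234
θ=192°: x = r cos θ + √(L² − h²) = -19.562952 + 129.802772 = 110.239820
θ=291°: crank pin P = (r cos θ, r sin θ) = (7.167359, -18.671609)
θ=291°: h = r sin θ − e = -18.671609 − 3 = -21.671609
θ=291°: x = r cos θ + √(L² − h²) = 7.167359 + 128.180893 = 135.348252
θ=336°: crank pin P = (r cos θ, r sin θ) = (18.270909, -8.134733)
θ=336°: h = r sin θ − e = -8.134733 − 3 = -11.134733
θ=336°: x = r cos θ + √(L² − h²) = 18.270909 + 129.522267 = 147.793176

θ=192°: 110.2398
θ=291°: 135.3483
θ=336°: 147.7932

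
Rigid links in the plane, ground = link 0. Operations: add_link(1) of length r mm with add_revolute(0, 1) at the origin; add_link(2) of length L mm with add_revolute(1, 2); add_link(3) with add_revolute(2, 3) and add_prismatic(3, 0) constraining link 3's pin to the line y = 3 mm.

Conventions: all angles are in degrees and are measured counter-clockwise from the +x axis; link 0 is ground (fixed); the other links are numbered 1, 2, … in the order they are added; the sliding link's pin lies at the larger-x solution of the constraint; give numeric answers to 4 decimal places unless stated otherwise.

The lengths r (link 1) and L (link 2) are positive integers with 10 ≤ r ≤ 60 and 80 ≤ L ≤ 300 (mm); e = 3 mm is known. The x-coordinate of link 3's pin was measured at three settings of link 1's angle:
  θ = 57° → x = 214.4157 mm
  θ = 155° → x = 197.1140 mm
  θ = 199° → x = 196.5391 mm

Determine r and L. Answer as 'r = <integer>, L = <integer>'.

constraint per measurement: (x − r cos θ)² + (r sin θ − e)² = L²
subtracting the θ₁ and θ₂ equations cancels the r² and L² terms:
r = (x₁² − x₂²) / (2[(x₁cos θ₁ + e sin θ₁) − (x₂cos θ₂ + e sin θ₂)]) = 12.0000 → r = 12
L² = (x₁ − r cos θ₁)² + (r sin θ₁ − e)² = 43264.0083 → L = 208.0000 → L = 208
check at θ₃=199°: x = 196.5391 (printed 196.5391) ✓

r = 12, L = 208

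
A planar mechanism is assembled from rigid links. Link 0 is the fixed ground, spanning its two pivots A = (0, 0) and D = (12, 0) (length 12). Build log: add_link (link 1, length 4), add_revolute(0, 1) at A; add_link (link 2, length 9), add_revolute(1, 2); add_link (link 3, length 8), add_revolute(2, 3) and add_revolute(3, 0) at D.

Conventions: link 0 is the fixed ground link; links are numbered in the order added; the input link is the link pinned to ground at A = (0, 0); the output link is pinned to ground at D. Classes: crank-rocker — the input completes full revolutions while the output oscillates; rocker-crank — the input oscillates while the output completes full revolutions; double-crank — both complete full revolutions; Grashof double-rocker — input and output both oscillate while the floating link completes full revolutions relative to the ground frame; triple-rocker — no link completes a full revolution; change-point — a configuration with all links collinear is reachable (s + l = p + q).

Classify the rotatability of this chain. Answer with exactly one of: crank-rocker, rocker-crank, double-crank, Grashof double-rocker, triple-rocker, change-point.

lengths: ground=12, input=4, coupler=9, output=8
sorted: s=4 (shortest), l=12 (longest), p+q=17
s + l = 16 vs p + q = 17
s + l < p + q (Grashof) with shortest = input link → crank-rocker

crank-rocker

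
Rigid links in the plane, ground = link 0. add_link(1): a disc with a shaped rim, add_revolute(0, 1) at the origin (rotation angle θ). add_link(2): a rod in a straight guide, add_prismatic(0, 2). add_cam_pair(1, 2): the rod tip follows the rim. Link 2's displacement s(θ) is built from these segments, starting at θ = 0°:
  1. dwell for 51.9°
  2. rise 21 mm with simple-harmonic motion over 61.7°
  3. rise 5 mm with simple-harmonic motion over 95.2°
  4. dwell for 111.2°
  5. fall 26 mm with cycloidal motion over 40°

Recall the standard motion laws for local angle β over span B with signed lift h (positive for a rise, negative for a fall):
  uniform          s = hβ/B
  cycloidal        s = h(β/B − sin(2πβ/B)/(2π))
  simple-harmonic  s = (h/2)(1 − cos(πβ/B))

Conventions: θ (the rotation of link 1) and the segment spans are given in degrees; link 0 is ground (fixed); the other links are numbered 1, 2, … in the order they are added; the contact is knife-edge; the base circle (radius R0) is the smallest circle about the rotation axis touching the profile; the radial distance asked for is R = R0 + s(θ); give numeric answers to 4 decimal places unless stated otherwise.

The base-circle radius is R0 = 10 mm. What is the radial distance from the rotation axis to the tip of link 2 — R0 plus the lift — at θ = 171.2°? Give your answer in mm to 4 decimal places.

segment 1 (0° to 51.9°, dwell): s unchanged at 0.0000
segment 2 (51.9° to 113.6°, simple-harmonic, h = 21) is passed completely: s = 0.0000 + (21) = 21.0000
θ = 171.2° falls in segment 3 (113.6° to 208.8°, simple-harmonic, h = 5): β = 171.2 − 113.6 = 57.6°, B = 95.2°; Δs = 5/2·(1 − cos(π·0.6050)) = 3.3101; s = 21.0000 + 3.3101 = 24.3101
R = R0 + s = 10 + 24.3101 = 34.3101

34.3101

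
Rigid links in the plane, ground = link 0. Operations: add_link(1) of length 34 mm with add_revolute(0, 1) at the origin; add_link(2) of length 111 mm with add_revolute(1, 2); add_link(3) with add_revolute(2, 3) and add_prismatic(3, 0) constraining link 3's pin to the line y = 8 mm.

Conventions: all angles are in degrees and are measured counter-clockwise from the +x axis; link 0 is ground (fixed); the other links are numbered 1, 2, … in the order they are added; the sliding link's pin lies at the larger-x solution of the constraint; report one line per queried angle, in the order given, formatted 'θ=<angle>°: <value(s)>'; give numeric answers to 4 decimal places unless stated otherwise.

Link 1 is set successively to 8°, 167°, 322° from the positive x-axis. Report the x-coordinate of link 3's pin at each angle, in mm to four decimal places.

geometry: r = 34 mm, L = 111 mm, e = 8 mm
θ=8°: crank pin P = (r cos θ, r sin θ) = (33.669114, 4.731885)
θ=8°: h = r sin θ − e = 4.731885 − 8 = -3.268115
θ=8°: x = r cos θ + √(L² − h²) = 33.669114 + 110.951879 = 144.620993
θ=167°: crank pin P = (r cos θ, r sin θ) = (-33.128582, 7.648336)
θ=167°: h = r sin θ − e = 7.648336 − 8 = -0.351664
θ=167°: x = r cos θ + √(L² − h²) = -33.128582 + 110.999443 = 77.870861
θ=322°: crank pin P = (r cos θ, r sin θ) = (26.792366, -20.932490)
θ=322°: h = r sin θ − e = -20.932490 − 8 = -28.932490
θ=322°: x = r cos θ + √(L² − h²) = 26.792366 + 107.163011 = 133.955377

θ=8°: 144.6210
θ=167°: 77.8709
θ=322°: 133.9554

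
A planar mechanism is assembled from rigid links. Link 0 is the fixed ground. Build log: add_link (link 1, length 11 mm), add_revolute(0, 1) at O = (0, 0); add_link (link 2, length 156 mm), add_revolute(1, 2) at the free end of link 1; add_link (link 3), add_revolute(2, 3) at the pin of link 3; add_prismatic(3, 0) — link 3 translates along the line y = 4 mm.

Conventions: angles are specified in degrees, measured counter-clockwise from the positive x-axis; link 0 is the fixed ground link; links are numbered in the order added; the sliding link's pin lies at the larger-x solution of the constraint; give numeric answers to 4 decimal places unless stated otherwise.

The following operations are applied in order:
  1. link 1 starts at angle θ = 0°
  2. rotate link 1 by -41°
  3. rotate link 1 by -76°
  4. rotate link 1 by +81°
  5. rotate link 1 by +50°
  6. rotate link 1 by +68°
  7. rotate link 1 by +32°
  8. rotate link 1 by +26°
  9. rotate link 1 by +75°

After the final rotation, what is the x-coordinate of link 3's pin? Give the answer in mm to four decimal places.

geometry: r = 11 mm, L = 156 mm, e = 4 mm; θ starts at 0°
rotate link 1 by -41°: θ ← 0° -41° = -41°
rotate link 1 by -76°: θ ← -41° -76° = -117°
rotate link 1 by +81°: θ ← -117° +81° = -36°
rotate link 1 by +50°: θ ← -36° +50° = 14°
rotate link 1 by +68°: θ ← 14° +68° = 82°
rotate link 1 by +32°: θ ← 82° +32° = 114°
rotate link 1 by +26°: θ ← 114° +26° = 140°
rotate link 1 by +75°: θ ← 140° +75° = 215°
crank pin P = (r cos θ, r sin θ) = (-9.010672, -6.309341)
h = r sin θ − e = -6.309341 − 4 = -10.309341
x = r cos θ + √(L² − h²) = -9.010672 + 155.658978 = 146.648306

146.6483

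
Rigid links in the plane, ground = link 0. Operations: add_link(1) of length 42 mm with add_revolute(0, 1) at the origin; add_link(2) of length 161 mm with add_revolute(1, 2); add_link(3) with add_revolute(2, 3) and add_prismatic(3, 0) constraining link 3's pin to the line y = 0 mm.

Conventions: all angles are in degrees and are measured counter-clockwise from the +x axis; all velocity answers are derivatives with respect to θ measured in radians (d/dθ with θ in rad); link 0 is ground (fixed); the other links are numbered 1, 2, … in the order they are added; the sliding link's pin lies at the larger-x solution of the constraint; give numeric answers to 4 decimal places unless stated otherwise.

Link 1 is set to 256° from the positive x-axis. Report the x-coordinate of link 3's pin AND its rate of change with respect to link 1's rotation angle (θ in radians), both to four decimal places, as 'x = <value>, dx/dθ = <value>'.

geometry: r = 42 mm, L = 161 mm, e = 0 mm
crank pin P = (r cos θ, r sin θ) = (-10.160720, -40.752421)
h = r sin θ − e = -40.752421 − 0 = -40.752421
x = r cos θ + √(L² − h²) = -10.160720 + 155.756991 = 145.596271
dx/dθ = −r sin θ − h·r cos θ/√(L² − h²) (θ in radians; h = -40.752421) = 38.093959

x = 145.5963, dx/dθ = 38.0940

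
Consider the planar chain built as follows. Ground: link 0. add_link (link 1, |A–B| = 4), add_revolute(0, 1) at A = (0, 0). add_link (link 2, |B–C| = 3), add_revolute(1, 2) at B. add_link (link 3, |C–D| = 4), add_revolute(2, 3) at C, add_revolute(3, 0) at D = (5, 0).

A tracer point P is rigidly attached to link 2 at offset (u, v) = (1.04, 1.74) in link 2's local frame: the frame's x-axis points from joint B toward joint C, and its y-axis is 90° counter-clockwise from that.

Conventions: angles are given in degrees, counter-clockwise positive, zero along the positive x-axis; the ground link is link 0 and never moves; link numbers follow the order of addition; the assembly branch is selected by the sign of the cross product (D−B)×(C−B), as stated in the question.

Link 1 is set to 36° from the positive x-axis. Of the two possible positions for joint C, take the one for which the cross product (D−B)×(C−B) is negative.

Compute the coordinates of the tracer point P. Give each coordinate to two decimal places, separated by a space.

A=(0,0), D=(5.00,0)
B = A + 4.00·(cos36°, sin36°) = (3.2361, 2.3511)
|BD| = 2.9393
circle(B,3.00) ∩ circle(D,4.00): a=0.2789, h=2.9870
  candidates: C₊=(5.7927,3.9207) cross=8.780; C₋=(1.0141,0.3355) cross=-8.780
  branch - wants cross < 0 → take C=(1.0141,0.3355) (cross=-8.780)
ex = (C−B)/|BC| = (-0.7407,-0.6719); ey = (0.6719,-0.7407)
P = B + 1.04·ex + 1.74·ey = (3.6349,0.3636)

3.63 0.36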